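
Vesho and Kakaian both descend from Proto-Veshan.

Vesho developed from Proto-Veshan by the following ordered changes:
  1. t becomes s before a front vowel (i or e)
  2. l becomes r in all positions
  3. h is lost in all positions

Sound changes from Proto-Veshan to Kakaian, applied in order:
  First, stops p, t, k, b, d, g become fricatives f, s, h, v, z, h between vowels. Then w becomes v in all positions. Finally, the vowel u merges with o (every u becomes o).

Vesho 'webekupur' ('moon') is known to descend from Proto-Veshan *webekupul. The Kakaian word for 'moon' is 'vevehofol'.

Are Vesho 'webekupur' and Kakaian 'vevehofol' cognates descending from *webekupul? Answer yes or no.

yes

Derive the expected Kakaian reflex of *webekupul:
Kakaian: start from *webekupul.
  rule 1 (intervocalic lenition): webekupul → wevehuful
  rule 2 (unconditioned shift): wevehuful → vevehuful
  rule 3 (vowel merger): vevehuful → vevehofol
  ⇒ Kakaian vevehofol
Kakaian 'vevehofol' matches the regular reflex exactly, so the pair is cognate.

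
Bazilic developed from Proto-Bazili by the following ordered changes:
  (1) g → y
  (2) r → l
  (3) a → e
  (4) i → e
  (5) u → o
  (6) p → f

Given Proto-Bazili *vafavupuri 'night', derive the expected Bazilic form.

vefevofole

Bazilic: *vafavupuri
  vafavupuri (rule 1 does not apply)
  vafavupuri → vafavupuli   [unconditioned shift]
  vafavupuli → vefevupuli   [vowel merger]
  vefevupuli → vefevupule   [vowel merger]
  vefevupule → vefevopole   [vowel merger]
  vefevopole → vefevofole   [unconditioned shift]
  giving Bazilic vefevofole.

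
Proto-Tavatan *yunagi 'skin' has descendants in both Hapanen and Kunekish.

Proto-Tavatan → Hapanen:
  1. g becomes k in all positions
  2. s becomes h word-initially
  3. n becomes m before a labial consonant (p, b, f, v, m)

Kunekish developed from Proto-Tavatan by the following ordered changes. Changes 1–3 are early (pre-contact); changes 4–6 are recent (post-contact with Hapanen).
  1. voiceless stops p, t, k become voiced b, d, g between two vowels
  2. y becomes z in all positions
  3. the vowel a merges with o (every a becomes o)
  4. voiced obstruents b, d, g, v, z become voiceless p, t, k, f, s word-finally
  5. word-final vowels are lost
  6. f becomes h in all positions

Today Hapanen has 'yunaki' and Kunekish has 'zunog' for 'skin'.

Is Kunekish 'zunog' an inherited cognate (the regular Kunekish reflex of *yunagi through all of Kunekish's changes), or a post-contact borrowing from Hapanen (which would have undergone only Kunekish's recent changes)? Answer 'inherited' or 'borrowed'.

If inherited, *yunagi would pass through all of Kunekish's changes:
Kunekish: start from *yunagi.
  rule 1: no change — yunagi
  rule 2 (unconditioned shift): yunagi → zunagi
  rule 3 (vowel merger): zunagi → zunogi
  rule 4: no change — zunogi
  rule 5 (apocope): zunogi → zunog
  rule 6: no change — zunog
  ⇒ Kunekish zunog
If borrowed from Hapanen 'yunaki' after the early changes, it would undergo only the recent ones:
  rule 4 (final devoicing): no change (yunaki)
  rule 5 (apocope): yunaki → yunak
  rule 6 (unconditioned shift): no change (yunak)
  ⇒ as a loan: yunak
Kunekish 'zunog' matches the inherited outcome exactly, so it is an inherited cognate, not a loan.

inherited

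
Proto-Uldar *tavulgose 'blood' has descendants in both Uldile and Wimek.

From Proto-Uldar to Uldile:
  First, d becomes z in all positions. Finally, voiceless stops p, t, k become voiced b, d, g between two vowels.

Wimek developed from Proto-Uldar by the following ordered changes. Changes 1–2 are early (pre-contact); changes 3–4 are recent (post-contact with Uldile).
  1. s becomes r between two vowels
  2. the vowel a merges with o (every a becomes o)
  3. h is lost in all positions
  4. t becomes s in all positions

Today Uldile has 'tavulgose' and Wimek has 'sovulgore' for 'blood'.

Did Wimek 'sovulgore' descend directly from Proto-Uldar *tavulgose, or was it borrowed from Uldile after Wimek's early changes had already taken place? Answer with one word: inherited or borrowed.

inherited

If inherited, *tavulgose would pass through all of Wimek's changes:
Wimek: *tavulgose > tavulgore > tovulgore > sovulgore  (by rhotacism, vowel merger, unconditioned shift)
If borrowed from Uldile 'tavulgose' after the early changes, it would undergo only the recent ones:
  rule 3 (h-loss): no change (tavulgose)
  rule 4 (unconditioned shift): tavulgose → savulgose
  ⇒ as a loan: savulgose
Wimek 'sovulgore' matches the inherited outcome exactly, so it is an inherited cognate, not a loan.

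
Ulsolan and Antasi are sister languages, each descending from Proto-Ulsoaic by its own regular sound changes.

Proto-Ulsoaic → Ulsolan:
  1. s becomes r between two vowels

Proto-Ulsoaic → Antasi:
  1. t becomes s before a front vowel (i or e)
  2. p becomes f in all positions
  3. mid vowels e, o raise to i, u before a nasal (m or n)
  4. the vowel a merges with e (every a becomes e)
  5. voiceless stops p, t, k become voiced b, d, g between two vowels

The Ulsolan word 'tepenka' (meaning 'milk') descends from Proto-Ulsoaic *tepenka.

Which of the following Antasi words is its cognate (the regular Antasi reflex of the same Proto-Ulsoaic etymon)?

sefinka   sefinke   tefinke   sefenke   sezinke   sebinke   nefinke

Antasi: *tepenka
  tepenka → sepenka   [palatalisation]
  sepenka → sefenka   [unconditioned shift]
  sefenka → sefinka   [pre-nasal raising]
  sefinka → sefinke   [vowel merger]
  sefinke (rule 5 does not apply)
  giving Antasi sefinke.
Only 'sefinke' matches the regular Antasi development of *tepenka.

sefinke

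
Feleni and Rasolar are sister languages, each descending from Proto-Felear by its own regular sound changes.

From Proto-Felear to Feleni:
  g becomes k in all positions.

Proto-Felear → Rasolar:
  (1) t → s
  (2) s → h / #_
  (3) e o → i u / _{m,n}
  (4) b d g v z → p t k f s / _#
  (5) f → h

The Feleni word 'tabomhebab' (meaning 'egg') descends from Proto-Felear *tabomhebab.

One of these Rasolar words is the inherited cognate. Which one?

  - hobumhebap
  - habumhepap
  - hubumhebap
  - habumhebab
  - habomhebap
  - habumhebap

habumhebap

Rasolar: start from *tabomhebab.
  rule 1 (unconditioned shift): tabomhebab → sabomhebab
  rule 2 (debuccalisation): sabomhebab → habomhebab
  rule 3 (pre-nasal raising): habomhebab → habumhebab
  rule 4 (final devoicing): habumhebab → habumhebap
  rule 5: no change — habumhebap
  ⇒ Rasolar habumhebap
The other candidates each miss or misapply at least one Rasolar change.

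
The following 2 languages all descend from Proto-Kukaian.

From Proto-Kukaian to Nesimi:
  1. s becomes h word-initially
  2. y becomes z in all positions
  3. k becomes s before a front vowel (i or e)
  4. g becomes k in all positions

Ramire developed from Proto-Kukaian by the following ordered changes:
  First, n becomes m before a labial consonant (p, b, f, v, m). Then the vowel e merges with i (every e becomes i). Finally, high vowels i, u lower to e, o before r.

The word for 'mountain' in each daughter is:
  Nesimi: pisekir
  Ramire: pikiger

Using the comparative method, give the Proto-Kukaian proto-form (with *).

Position 5: Nesimi has k, Ramire has g. Ramire preserves g here (none of its changes turn any other segment into g), so the proto-segment is *g.
Position 6: Nesimi has i, Ramire has e. Nesimi preserves i here (none of its changes turn any other segment into i), so the proto-segment is *i.
This points to *pikegir. Verify forward in each daughter:
Nesimi: start from *pikegir.
  rule 1: no change — pikegir
  rule 2: no change — pikegir
  rule 3 (palatalisation): pikegir → pisegir
  rule 4 (unconditioned shift): pisegir → pisekir
  ⇒ Nesimi pisekir
Ramire: *pikegir > pikigir > pikiger  (by vowel merger, pre-rhotic lowering)
*pikegir is the unique common source.

*pikegir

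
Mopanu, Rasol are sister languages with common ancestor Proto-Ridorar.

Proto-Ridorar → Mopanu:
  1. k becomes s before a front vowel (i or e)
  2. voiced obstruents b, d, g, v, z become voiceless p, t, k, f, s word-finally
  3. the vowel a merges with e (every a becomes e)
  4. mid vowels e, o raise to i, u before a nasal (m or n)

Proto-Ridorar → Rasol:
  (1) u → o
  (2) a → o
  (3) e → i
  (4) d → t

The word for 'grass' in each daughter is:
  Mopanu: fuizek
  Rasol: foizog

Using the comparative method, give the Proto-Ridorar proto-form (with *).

Position 2: Mopanu has u, Rasol has o. Taking the neighbouring segments as reconstructed: Mopanu u can only go back to *u; Rasol o could go back to *a or *o or *u — the one source consistent with every daughter is *u.
Position 6: Mopanu has k, Rasol has g. Rasol preserves g here (none of its changes turn any other segment into g), so the proto-segment is *g.
Position 5: Mopanu has e, Rasol has o. Taking the neighbouring segments as reconstructed: Mopanu e could go back to *a or *e; Rasol o could go back to *a or *o or *u — the one source consistent with every daughter is *a.
The remaining positions agree across the daughters. Check the candidate against every language:
Mopanu: start from *fuizag.
  rule 1: no change — fuizag
  rule 2 (final devoicing): fuizag → fuizak
  rule 3 (vowel merger): fuizak → fuizek
  rule 4: no change — fuizek
  ⇒ Mopanu fuizek
Rasol: start from *fuizag.
  rule 1 (vowel merger): fuizag → foizag
  rule 2 (vowel merger): foizag → foizog
  rule 3: no change — foizog
  rule 4: no change — foizog
  ⇒ Rasol foizog
No other proto-form is consistent with every reflex, so the reconstruction is *fuizag.

*fuizag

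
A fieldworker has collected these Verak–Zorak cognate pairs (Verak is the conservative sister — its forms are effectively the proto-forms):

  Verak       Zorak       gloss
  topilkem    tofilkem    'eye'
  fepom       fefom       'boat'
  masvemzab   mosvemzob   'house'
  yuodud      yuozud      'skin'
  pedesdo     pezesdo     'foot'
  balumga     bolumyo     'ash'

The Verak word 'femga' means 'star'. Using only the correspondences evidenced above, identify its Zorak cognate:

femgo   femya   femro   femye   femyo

femyo

balumga ~ bolumyo — Verak g corresponds to Zorak y after a consonant, before a back vowel.
balumga ~ bolumyo — Verak a corresponds to Zorak o word-finally.
Applying these to Verak 'femga':
  femga → femya   (g→y after a consonant, before a back vowel)
  femya → femyo   (a→o word-finally)
So the Zorak cognate is 'femyo'.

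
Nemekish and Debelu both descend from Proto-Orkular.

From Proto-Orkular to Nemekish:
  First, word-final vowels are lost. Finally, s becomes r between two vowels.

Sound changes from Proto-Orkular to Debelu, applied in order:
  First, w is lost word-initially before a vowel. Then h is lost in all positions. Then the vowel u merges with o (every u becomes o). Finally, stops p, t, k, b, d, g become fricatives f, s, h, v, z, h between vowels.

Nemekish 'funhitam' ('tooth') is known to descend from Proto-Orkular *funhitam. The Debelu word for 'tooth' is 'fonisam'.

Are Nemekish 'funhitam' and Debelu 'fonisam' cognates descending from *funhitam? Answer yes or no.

Derive the expected Debelu reflex of *funhitam:
Debelu: *funhitam > funitam > fonitam > fonisam  (by h-loss, vowel merger, intervocalic lenition)
Debelu 'fonisam' matches the regular reflex exactly, so the pair is cognate.

yes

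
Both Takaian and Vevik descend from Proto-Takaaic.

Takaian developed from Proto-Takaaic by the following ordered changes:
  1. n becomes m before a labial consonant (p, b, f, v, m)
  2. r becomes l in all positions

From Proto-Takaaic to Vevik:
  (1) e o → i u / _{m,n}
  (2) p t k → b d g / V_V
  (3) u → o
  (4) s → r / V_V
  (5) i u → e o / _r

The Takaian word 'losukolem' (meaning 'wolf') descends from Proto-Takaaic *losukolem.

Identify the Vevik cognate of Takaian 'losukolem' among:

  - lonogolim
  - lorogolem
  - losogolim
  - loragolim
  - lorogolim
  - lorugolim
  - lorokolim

Vevik: *losukolem > losukolim > losugolim > losogolim > lorogolim  (by pre-nasal raising, intervocalic voicing, vowel merger, rhotacism)
The other candidates each miss or misapply at least one Vevik change.

lorogolim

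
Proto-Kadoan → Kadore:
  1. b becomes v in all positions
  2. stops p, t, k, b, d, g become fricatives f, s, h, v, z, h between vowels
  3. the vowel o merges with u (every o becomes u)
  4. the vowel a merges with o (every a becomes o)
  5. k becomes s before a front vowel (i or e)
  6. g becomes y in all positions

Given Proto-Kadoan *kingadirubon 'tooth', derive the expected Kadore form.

sinyoziruvun

Kadore: start from *kingadirubon.
  rule 1 (unconditioned shift): kingadirubon → kingadiruvon
  rule 2 (intervocalic lenition): kingadiruvon → kingaziruvon
  rule 3 (vowel merger): kingaziruvon → kingaziruvun
  rule 4 (vowel merger): kingaziruvun → kingoziruvun
  rule 5 (palatalisation): kingoziruvun → singoziruvun
  rule 6 (unconditioned shift): singoziruvun → sinyoziruvun
  ⇒ Kadore sinyoziruvun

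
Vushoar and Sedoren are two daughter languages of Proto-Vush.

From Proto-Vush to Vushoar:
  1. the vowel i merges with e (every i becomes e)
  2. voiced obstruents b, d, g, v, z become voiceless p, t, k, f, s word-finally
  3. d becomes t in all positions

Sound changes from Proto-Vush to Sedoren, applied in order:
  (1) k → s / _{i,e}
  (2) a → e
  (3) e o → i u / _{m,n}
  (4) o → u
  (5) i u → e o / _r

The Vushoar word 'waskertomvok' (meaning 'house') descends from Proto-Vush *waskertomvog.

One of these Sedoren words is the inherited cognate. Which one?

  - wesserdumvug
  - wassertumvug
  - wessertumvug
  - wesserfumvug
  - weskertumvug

Sedoren: *waskertomvog
  waskertomvog → wassertomvog   [palatalisation]
  wassertomvog → wessertomvog   [vowel merger]
  wessertomvog → wessertumvog   [pre-nasal raising]
  wessertumvog → wessertumvug   [vowel merger]
  wessertumvug (rule 5 does not apply)
  giving Sedoren wessertumvug.
Among the options, 'wessertumvug' alone shows every Sedoren change applied in order.

wessertumvug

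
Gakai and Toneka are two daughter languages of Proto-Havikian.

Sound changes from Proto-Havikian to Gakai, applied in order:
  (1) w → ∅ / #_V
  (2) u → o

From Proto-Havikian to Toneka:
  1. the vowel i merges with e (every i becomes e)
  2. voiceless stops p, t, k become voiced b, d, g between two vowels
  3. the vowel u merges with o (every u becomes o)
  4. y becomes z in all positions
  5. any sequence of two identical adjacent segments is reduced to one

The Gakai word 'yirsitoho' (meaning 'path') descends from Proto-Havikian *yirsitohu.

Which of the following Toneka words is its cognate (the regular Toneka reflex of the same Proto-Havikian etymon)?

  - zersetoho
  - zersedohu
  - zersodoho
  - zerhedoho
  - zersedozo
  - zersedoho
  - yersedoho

zersedoho

Toneka: start from *yirsitohu.
  rule 1 (vowel merger): yirsitohu → yersetohu
  rule 2 (intervocalic voicing): yersetohu → yersedohu
  rule 3 (vowel merger): yersedohu → yersedoho
  rule 4 (unconditioned shift): yersedoho → zersedoho
  rule 5: no change — zersedoho
  ⇒ Toneka zersedoho
The other candidates each miss or misapply at least one Toneka change.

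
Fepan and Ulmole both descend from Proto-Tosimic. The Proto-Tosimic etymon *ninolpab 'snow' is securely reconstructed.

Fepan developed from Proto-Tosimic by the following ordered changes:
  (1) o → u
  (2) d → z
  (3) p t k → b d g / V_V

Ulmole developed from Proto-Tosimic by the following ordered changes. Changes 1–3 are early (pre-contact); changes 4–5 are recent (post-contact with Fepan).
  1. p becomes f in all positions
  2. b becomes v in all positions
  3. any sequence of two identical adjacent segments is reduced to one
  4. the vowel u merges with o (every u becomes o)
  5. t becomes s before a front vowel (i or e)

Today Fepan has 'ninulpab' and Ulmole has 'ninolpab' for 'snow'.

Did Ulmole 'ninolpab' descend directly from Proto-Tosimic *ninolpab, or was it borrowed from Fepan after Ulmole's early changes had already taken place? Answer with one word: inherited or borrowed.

borrowed

If inherited, *ninolpab would pass through all of Ulmole's changes:
Ulmole: start from *ninolpab.
  rule 1 (unconditioned shift): ninolpab → ninolfab
  rule 2 (unconditioned shift): ninolfab → ninolfav
  rule 3: no change — ninolfav
  rule 4: no change — ninolfav
  rule 5: no change — ninolfav
  ⇒ Ulmole ninolfav
If borrowed from Fepan 'ninulpab' after the early changes, it would undergo only the recent ones:
  rule 4 (vowel merger): ninulpab → ninolpab
  rule 5 (palatalisation): no change (ninolpab)
  ⇒ as a loan: ninolpab
Ulmole 'ninolpab' matches the loan outcome 'ninolpab', not the inherited 'ninolfav' — it skipped the early Ulmole changes, so it was borrowed from Fepan.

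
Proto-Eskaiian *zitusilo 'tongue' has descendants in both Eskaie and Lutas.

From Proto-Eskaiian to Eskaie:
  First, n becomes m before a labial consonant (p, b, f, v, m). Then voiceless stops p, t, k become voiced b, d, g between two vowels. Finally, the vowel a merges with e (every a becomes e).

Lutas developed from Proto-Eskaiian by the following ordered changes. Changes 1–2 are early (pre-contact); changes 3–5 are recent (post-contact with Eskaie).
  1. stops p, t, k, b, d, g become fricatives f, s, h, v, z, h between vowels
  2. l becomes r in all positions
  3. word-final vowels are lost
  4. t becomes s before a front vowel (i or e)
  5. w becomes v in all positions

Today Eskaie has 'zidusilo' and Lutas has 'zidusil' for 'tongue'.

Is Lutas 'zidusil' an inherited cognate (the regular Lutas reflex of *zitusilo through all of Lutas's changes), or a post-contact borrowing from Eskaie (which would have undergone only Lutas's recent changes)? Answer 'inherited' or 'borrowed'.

If inherited, *zitusilo would pass through all of Lutas's changes:
Lutas: *zitusilo
  zitusilo → zisusilo   [intervocalic lenition]
  zisusilo → zisusiro   [unconditioned shift]
  zisusiro → zisusir   [apocope]
  zisusir (rule 4 does not apply)
  zisusir (rule 5 does not apply)
  giving Lutas zisusir.
If borrowed from Eskaie 'zidusilo' after the early changes, it would undergo only the recent ones:
  rule 3 (apocope): zidusilo → zidusil
  rule 4 (palatalisation): no change (zidusil)
  rule 5 (unconditioned shift): no change (zidusil)
  ⇒ as a loan: zidusil
Lutas 'zidusil' matches the loan outcome 'zidusil', not the inherited 'zisusir' — it skipped the early Lutas changes, so it was borrowed from Eskaie.

borrowed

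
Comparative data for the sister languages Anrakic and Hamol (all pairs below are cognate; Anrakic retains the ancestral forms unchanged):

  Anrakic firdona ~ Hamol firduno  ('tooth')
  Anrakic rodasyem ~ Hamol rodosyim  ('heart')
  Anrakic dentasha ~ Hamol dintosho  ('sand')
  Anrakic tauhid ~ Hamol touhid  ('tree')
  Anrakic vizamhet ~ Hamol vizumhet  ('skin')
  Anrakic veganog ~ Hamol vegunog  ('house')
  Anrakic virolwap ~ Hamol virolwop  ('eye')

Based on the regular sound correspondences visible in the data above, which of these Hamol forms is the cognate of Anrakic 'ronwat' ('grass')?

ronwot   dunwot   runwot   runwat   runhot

firdona ~ firduno — Anrakic o corresponds to Hamol u after a consonant, before a nasal.
rodasyem ~ rodosyim, dentasha ~ dintosho — Anrakic a corresponds to Hamol o after a consonant, before a consonant other than r, m, n, p, b, f, v.
Applying these to Anrakic 'ronwat':
  ronwat → runwat   (o→u after a consonant, before a nasal)
  runwat → runwot   (a→o after a consonant, before a consonant other than r, m, n, p, b, f, v)
So the Hamol cognate is 'runwot'.

runwot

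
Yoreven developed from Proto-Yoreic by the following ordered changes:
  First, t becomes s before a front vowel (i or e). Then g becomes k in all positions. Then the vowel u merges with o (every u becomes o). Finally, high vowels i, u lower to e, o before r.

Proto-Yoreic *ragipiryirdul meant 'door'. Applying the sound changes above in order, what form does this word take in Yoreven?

rakiperyerdol

Yoreven: *ragipiryirdul > rakipiryirdul > rakipiryirdol > rakiperyerdol  (by unconditioned shift, vowel merger, pre-rhotic lowering)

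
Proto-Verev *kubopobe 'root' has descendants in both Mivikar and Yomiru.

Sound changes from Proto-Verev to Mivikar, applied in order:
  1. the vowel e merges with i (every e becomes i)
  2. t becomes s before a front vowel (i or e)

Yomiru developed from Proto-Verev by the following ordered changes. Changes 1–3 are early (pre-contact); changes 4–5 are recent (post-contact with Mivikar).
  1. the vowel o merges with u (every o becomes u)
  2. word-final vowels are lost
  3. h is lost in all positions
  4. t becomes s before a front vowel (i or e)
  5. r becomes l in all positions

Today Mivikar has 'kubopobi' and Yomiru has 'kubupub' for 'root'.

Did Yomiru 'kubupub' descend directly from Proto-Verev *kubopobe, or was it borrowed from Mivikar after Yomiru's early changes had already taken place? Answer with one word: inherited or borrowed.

inherited

If inherited, *kubopobe would pass through all of Yomiru's changes:
Yomiru: *kubopobe > kubupube > kubupub  (by vowel merger, apocope)
If borrowed from Mivikar 'kubopobi' after the early changes, it would undergo only the recent ones:
  rule 4 (palatalisation): no change (kubopobi)
  rule 5 (unconditioned shift): no change (kubopobi)
  ⇒ as a loan: kubopobi
Yomiru 'kubupub' matches the inherited outcome exactly, so it is an inherited cognate, not a loan.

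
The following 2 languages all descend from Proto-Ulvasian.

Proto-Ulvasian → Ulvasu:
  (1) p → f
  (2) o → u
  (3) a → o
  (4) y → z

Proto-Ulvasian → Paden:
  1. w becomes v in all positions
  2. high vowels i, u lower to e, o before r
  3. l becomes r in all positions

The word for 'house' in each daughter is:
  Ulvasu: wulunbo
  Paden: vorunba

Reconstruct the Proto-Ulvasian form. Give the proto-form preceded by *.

*wolunba

Position 1: Ulvasu has w, Paden has v. Ulvasu preserves w here (none of its changes turn any other segment into w), so the proto-segment is *w.
Position 3: Ulvasu has l, Paden has r. Ulvasu preserves l here (none of its changes turn any other segment into l), so the proto-segment is *l.
Position 2: Ulvasu has u, Paden has o. Taking the neighbouring segments as reconstructed: Ulvasu u could go back to *o or *u; Paden o can only go back to *o — the one source consistent with every daughter is *o.
This points to *wolunba. Verify forward in each daughter:
Ulvasu: start from *wolunba.
  rule 1: no change — wolunba
  rule 2 (vowel merger): wolunba → wulunba
  rule 3 (vowel merger): wulunba → wulunbo
  rule 4: no change — wulunbo
  ⇒ Ulvasu wulunbo
Paden: *wolunba > volunba > vorunba  (by unconditioned shift, unconditioned shift)
No other proto-form is consistent with every reflex, so the reconstruction is *wolunba.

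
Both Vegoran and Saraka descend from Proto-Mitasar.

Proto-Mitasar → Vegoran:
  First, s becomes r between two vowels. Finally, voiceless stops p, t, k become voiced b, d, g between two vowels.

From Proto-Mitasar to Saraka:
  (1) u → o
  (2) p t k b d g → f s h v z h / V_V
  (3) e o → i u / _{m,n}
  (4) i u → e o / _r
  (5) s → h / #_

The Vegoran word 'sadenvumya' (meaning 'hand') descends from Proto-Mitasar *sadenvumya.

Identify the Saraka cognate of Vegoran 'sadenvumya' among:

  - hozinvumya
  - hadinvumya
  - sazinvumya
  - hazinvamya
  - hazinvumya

hazinvumya

Saraka: *sadenvumya > sadenvomya > sazenvomya > sazinvumya > hazinvumya  (by vowel merger, intervocalic lenition, pre-nasal raising, debuccalisation)
Among the options, 'hazinvumya' alone shows every Saraka change applied in order.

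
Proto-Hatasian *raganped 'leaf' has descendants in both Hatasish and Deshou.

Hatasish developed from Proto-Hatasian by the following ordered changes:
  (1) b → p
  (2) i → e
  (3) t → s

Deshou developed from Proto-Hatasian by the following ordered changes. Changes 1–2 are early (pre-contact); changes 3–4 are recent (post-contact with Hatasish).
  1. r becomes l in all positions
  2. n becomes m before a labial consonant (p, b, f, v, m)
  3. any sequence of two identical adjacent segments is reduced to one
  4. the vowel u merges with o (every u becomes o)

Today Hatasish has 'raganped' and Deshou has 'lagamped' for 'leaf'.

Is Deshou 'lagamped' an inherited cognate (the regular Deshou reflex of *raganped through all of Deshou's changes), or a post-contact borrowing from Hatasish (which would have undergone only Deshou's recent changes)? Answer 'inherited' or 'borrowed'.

inherited

If inherited, *raganped would pass through all of Deshou's changes:
Deshou: *raganped
  raganped → laganped   [unconditioned shift]
  laganped → lagamped   [nasal place assimilation]
  lagamped (rule 3 does not apply)
  lagamped (rule 4 does not apply)
  giving Deshou lagamped.
If borrowed from Hatasish 'raganped' after the early changes, it would undergo only the recent ones:
  rule 3 (degemination): no change (raganped)
  rule 4 (vowel merger): no change (raganped)
  ⇒ as a loan: raganped
Deshou 'lagamped' matches the inherited outcome exactly, so it is an inherited cognate, not a loan.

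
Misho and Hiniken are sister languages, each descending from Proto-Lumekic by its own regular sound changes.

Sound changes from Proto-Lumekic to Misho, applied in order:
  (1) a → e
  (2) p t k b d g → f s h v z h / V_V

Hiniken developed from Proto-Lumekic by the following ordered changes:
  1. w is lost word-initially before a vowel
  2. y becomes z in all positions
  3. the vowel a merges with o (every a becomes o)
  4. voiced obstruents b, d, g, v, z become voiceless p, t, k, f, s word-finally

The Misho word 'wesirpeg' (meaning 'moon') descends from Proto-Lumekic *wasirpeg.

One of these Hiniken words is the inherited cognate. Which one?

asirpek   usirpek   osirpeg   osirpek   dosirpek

Hiniken: start from *wasirpeg.
  rule 1 (glide loss): wasirpeg → asirpeg
  rule 2: no change — asirpeg
  rule 3 (vowel merger): asirpeg → osirpeg
  rule 4 (final devoicing): osirpeg → osirpek
  ⇒ Hiniken osirpek
Only 'osirpek' matches the regular Hiniken development of *wasirpeg.

osirpek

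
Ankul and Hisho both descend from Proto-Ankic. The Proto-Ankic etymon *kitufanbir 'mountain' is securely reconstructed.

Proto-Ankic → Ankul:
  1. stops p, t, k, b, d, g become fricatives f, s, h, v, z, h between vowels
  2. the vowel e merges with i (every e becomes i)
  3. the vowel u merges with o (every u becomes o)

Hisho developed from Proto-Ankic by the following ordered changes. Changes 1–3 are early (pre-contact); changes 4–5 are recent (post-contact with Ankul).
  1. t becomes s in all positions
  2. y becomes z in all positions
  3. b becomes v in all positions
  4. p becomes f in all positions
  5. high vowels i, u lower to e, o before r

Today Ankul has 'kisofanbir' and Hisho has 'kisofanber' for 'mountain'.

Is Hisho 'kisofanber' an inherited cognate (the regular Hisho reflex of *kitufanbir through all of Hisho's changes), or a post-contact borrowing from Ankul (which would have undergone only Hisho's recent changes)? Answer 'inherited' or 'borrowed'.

borrowed

If inherited, *kitufanbir would pass through all of Hisho's changes:
Hisho: start from *kitufanbir.
  rule 1 (unconditioned shift): kitufanbir → kisufanbir
  rule 2: no change — kisufanbir
  rule 3 (unconditioned shift): kisufanbir → kisufanvir
  rule 4: no change — kisufanvir
  rule 5 (pre-rhotic lowering): kisufanvir → kisufanver
  ⇒ Hisho kisufanver
If borrowed from Ankul 'kisofanbir' after the early changes, it would undergo only the recent ones:
  rule 4 (unconditioned shift): no change (kisofanbir)
  rule 5 (pre-rhotic lowering): kisofanbir → kisofanber
  ⇒ as a loan: kisofanber
Hisho 'kisofanber' matches the loan outcome 'kisofanber', not the inherited 'kisufanver' — it skipped the early Hisho changes, so it was borrowed from Ankul.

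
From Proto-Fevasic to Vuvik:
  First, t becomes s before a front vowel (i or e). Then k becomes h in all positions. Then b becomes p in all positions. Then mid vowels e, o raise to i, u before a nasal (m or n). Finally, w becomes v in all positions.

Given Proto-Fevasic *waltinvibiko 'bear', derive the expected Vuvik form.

Vuvik: start from *waltinvibiko.
  rule 1 (palatalisation): waltinvibiko → walsinvibiko
  rule 2 (unconditioned shift): walsinvibiko → walsinvibiho
  rule 3 (unconditioned shift): walsinvibiho → walsinvipiho
  rule 4: no change — walsinvipiho
  rule 5 (unconditioned shift): walsinvipiho → valsinvipiho
  ⇒ Vuvik valsinvipiho

valsinvipiho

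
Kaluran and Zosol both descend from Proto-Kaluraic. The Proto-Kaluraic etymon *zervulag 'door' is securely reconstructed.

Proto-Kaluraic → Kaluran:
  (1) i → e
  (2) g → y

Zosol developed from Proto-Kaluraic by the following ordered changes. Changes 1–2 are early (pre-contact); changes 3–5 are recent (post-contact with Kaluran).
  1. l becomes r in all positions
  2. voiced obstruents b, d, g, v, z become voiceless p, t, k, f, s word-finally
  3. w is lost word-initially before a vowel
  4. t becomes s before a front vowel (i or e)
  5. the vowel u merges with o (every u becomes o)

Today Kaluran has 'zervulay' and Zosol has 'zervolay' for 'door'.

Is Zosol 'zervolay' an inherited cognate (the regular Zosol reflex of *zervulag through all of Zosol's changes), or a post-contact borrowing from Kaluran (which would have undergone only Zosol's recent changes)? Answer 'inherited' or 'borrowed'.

borrowed

If inherited, *zervulag would pass through all of Zosol's changes:
Zosol: *zervulag > zervurag > zervurak > zervorak  (by unconditioned shift, final devoicing, vowel merger)
If borrowed from Kaluran 'zervulay' after the early changes, it would undergo only the recent ones:
  rule 3 (glide loss): no change (zervulay)
  rule 4 (palatalisation): no change (zervulay)
  rule 5 (vowel merger): zervulay → zervolay
  ⇒ as a loan: zervolay
Zosol 'zervolay' matches the loan outcome 'zervolay', not the inherited 'zervorak' — it skipped the early Zosol changes, so it was borrowed from Kaluran.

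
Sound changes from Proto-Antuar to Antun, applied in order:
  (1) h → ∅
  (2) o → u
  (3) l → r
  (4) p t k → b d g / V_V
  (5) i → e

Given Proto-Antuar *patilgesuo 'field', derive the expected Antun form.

Antun: start from *patilgesuo.
  rule 1: no change — patilgesuo
  rule 2 (vowel merger): patilgesuo → patilgesuu
  rule 3 (unconditioned shift): patilgesuu → patirgesuu
  rule 4 (intervocalic voicing): patirgesuu → padirgesuu
  rule 5 (vowel merger): padirgesuu → padergesuu
  ⇒ Antun padergesuu

padergesuu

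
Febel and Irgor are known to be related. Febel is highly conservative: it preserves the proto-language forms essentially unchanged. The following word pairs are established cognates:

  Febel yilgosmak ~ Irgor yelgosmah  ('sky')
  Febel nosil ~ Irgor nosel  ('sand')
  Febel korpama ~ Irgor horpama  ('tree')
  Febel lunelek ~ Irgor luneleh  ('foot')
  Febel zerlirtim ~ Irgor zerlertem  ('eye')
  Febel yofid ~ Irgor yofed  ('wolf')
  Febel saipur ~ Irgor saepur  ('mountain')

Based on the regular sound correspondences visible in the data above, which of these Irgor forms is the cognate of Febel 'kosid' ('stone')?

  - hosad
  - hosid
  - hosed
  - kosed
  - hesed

korpama ~ horpama — Febel k corresponds to Irgor h word-initially before a back vowel.
yilgosmak ~ yelgosmah, nosil ~ nosel — Febel i corresponds to Irgor e after a consonant, before a consonant other than r, m, n, p, b, f, v.
Applying these to Febel 'kosid':
  kosid → hosid   (k→h word-initially before a back vowel)
  hosid → hosed   (i→e after a consonant, before a consonant other than r, m, n, p, b, f, v)
So the Irgor cognate is 'hosed'.

hosed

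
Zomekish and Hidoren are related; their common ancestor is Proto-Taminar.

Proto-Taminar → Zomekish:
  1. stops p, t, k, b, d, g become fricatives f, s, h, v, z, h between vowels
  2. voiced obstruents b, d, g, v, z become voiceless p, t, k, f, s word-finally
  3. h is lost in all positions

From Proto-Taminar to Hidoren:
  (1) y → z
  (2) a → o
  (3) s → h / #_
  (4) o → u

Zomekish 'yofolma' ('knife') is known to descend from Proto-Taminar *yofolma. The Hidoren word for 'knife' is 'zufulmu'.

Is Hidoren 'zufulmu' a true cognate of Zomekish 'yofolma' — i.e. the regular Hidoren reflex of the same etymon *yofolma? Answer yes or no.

yes

Derive the expected Hidoren reflex of *yofolma:
Hidoren: start from *yofolma.
  rule 1 (unconditioned shift): yofolma → zofolma
  rule 2 (vowel merger): zofolma → zofolmo
  rule 3: no change — zofolmo
  rule 4 (vowel merger): zofolmo → zufulmu
  ⇒ Hidoren zufulmu
Hidoren 'zufulmu' matches the regular reflex exactly, so the pair is cognate.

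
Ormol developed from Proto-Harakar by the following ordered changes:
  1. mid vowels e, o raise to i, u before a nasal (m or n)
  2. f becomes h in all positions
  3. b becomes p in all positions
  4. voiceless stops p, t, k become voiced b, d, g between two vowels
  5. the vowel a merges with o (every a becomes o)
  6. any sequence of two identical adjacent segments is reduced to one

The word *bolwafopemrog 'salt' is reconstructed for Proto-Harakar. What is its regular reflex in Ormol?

polwohobimrog

Ormol: *bolwafopemrog
  bolwafopemrog → bolwafopimrog   [pre-nasal raising]
  bolwafopimrog → bolwahopimrog   [unconditioned shift]
  bolwahopimrog → polwahopimrog   [unconditioned shift]
  polwahopimrog → polwahobimrog   [intervocalic voicing]
  polwahobimrog → polwohobimrog   [vowel merger]
  polwohobimrog (rule 6 does not apply)
  giving Ormol polwohobimrog.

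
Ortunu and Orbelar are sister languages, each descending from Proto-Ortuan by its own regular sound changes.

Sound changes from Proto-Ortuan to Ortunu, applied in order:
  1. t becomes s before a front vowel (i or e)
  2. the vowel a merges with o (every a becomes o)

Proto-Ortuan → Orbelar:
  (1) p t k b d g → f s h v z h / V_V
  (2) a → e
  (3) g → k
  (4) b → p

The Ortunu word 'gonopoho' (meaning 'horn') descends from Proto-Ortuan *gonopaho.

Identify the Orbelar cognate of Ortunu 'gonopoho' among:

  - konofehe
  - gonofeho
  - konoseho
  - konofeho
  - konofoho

Orbelar: *gonopaho > gonofaho > gonofeho > konofeho  (by intervocalic lenition, vowel merger, unconditioned shift)
Among the options, 'konofeho' alone shows every Orbelar change applied in order.

konofeho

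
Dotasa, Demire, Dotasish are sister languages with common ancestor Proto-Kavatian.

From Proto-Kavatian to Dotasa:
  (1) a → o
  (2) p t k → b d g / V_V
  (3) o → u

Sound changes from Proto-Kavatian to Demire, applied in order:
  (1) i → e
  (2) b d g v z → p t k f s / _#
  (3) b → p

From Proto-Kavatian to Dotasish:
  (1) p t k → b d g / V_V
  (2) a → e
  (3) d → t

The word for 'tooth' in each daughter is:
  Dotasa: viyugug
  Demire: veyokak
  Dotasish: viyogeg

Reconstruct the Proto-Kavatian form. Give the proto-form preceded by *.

Position 6: Dotasa has u, Demire has a, Dotasish has e. Demire preserves a here (none of its changes turn any other segment into a), so the proto-segment is *a.
Position 2: Dotasa has i, Demire has e, Dotasish has i. Dotasa preserves i here (none of its changes turn any other segment into i), so the proto-segment is *i.
Continuing position by position gives *viyokag; check it forward:
Dotasa: *viyokag > viyokog > viyogog > viyugug  (by vowel merger, intervocalic voicing, vowel merger)
Demire: start from *viyokag.
  rule 1 (vowel merger): viyokag → veyokag
  rule 2 (final devoicing): veyokag → veyokak
  rule 3: no change — veyokak
  ⇒ Demire veyokak
Dotasish: *viyokag
  viyokag → viyogag   [intervocalic voicing]
  viyogag → viyogeg   [vowel merger]
  viyogeg (rule 3 does not apply)
  giving Dotasish viyogeg.
Only *viyokag yields all of Dotasa viyugug, Demire veyokak, Dotasish viyogeg.

*viyokag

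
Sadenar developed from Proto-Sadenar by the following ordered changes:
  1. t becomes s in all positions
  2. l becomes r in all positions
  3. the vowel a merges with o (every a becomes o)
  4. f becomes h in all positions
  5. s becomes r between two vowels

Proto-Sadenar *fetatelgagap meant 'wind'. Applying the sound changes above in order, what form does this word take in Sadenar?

Sadenar: start from *fetatelgagap.
  rule 1 (unconditioned shift): fetatelgagap → fesaselgagap
  rule 2 (unconditioned shift): fesaselgagap → fesasergagap
  rule 3 (vowel merger): fesasergagap → fesosergogop
  rule 4 (unconditioned shift): fesosergogop → hesosergogop
  rule 5 (rhotacism): hesosergogop → herorergogop
  ⇒ Sadenar herorergogop

herorergogop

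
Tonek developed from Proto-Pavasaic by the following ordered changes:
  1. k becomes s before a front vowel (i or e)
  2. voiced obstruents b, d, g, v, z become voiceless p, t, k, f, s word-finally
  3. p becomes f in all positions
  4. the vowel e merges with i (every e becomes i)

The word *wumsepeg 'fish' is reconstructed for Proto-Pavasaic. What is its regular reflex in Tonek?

Tonek: *wumsepeg
  wumsepeg (rule 1 does not apply)
  wumsepeg → wumsepek   [final devoicing]
  wumsepek → wumsefek   [unconditioned shift]
  wumsefek → wumsifik   [vowel merger]
  giving Tonek wumsifik.

wumsifik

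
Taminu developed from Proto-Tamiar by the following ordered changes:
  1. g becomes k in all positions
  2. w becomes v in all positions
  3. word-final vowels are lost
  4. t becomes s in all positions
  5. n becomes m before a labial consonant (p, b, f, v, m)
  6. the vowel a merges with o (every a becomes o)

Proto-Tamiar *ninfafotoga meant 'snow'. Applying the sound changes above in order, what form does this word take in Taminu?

Taminu: *ninfafotoga > ninfafotoka > ninfafotok > ninfafosok > nimfafosok > nimfofosok  (by unconditioned shift, apocope, unconditioned shift, nasal place assimilation, vowel merger)

nimfofosok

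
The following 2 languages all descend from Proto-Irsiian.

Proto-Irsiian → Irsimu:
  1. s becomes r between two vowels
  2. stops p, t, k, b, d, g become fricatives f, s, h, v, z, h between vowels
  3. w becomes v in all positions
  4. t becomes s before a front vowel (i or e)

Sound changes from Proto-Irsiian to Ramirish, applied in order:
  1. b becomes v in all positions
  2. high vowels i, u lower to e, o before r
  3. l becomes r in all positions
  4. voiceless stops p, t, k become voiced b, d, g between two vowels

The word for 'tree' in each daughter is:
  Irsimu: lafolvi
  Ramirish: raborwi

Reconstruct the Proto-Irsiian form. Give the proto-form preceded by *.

*lapolwi

Position 3: Irsimu has f, Ramirish has b. In Ramirish, b can only continue *p, so the proto-segment is *p.
Position 1: Irsimu has l, Ramirish has r. Irsimu preserves l here (none of its changes turn any other segment into l), so the proto-segment is *l.
Continuing position by position gives *lapolwi; check it forward:
Irsimu: *lapolwi
  lapolwi (rule 1 does not apply)
  lapolwi → lafolwi   [intervocalic lenition]
  lafolwi → lafolvi   [unconditioned shift]
  lafolvi (rule 4 does not apply)
  giving Irsimu lafolvi.
Ramirish: start from *lapolwi.
  rule 1: no change — lapolwi
  rule 2: no change — lapolwi
  rule 3 (unconditioned shift): lapolwi → raporwi
  rule 4 (intervocalic voicing): raporwi → raborwi
  ⇒ Ramirish raborwi
*lapolwi is the unique common source.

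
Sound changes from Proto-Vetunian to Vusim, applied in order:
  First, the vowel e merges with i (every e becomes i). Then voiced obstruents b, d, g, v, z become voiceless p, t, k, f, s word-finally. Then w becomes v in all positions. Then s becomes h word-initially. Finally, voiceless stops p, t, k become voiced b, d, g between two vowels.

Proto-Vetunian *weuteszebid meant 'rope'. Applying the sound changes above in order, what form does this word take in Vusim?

Vusim: *weuteszebid > wiutiszibid > wiutiszibit > viutiszibit > viudiszibit  (by vowel merger, final devoicing, unconditioned shift, intervocalic voicing)

viudiszibit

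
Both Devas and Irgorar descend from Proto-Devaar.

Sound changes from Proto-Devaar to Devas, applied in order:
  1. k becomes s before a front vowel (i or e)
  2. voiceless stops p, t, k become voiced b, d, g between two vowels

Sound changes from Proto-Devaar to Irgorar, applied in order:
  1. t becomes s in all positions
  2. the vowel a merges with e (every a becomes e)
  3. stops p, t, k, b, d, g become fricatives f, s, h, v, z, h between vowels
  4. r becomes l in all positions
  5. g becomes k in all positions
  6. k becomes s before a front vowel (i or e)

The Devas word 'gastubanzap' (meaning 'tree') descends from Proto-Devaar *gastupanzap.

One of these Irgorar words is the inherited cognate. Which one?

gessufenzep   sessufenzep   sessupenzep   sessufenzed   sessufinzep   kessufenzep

sessufenzep

Irgorar: start from *gastupanzap.
  rule 1 (unconditioned shift): gastupanzap → gassupanzap
  rule 2 (vowel merger): gassupanzap → gessupenzep
  rule 3 (intervocalic lenition): gessupenzep → gessufenzep
  rule 4: no change — gessufenzep
  rule 5 (unconditioned shift): gessufenzep → kessufenzep
  rule 6 (palatalisation): kessufenzep → sessufenzep
  ⇒ Irgorar sessufenzep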